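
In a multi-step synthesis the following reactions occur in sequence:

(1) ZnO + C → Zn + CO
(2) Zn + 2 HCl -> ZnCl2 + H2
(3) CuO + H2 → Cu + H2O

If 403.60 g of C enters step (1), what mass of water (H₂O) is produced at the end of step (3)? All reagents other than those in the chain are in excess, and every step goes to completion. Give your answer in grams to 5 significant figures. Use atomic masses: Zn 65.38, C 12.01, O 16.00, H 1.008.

605.43 g

M(C) = 12.01 g/mol.
M(H2O) = 2(1.008) + 16.00 = 18.016 g/mol.
n(C) = 403.60 / 12.01 = 33.6053 mol.
Reaction (1): C→Zn ratio 1:1 ⇒ n(Zn) = 33.6053 mol.
Reaction (2): Zn→H2 ratio 1:1 ⇒ n(H2) = 33.6053 mol.
Reaction (3): H2→H2O ratio 1:1 ⇒ n(H2O) = 33.6053 mol.
Mass of H2O = 33.6053 × 18.016 = 605.434 g.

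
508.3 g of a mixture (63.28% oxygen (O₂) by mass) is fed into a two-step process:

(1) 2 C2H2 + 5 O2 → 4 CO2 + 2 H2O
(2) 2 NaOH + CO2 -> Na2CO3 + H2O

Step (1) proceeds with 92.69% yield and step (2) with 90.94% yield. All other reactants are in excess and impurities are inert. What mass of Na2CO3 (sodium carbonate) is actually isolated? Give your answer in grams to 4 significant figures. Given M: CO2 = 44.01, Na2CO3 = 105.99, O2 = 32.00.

718.4 g

Pure O2 = 508.3 × 0.6328 = 321.65 g.
n(O2) = 321.65 / 32.00 = 10.052 mol.
Step 1 (O2:CO2 = 5:4): theoretical n(CO2) = 8.0413 mol; at 92.69% yield, n(CO2) = 7.4535 mol.
Step 2 (CO2:Na2CO3 = 1:1): theoretical n(Na2CO3) = 7.4535 mol, so theoretical mass = 7.4535 × 105.99 = 790.00 g.
At 90.94% yield, actual mass of Na2CO3 = 790.00 × 0.9094 = 718.42 g.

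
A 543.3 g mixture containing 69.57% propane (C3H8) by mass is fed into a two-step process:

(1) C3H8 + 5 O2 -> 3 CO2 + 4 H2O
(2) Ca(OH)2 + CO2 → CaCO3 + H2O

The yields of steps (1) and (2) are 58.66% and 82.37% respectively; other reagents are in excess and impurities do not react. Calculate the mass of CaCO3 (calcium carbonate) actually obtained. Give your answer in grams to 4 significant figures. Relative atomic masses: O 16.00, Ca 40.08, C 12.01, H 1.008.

Pure C3H8 = 543.3 × 0.6957 = 377.97 g.
M(C3H8) = 3(12.01) + 8(1.008) = 44.094 g/mol.
M(CaCO3) = 40.08 + 12.01 + 3(16.00) = 100.09 g/mol.
n(C3H8) = 377.97 / 44.094 = 8.5720 mol.
Step 1 (C3H8:CO2 = 1:3): theoretical n(CO2) = 25.716 mol; at 58.66% yield, n(CO2) = 15.085 mol.
Step 2 (CO2:CaCO3 = 1:1): theoretical n(CaCO3) = 15.085 mol, so theoretical mass = 15.085 × 100.09 = 1509.9 g.
At 82.37% yield, actual mass of CaCO3 = 1509.9 × 0.8237 = 1243.7 g.

1244 g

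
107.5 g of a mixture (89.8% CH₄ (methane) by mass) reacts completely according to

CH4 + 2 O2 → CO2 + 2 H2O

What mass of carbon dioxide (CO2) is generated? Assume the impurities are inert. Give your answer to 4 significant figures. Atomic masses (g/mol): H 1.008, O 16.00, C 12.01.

264.8 g

Mass of pure CH4 = 107.5 g × 0.898 = 96.535 g.
M(CH4) = 12.01 + 4(1.008) = 16.042 g/mol.
M(CO2) = 12.01 + 2(16.00) = 44.01 g/mol.
n(CH4) = 96.535 g / 16.042 g/mol = 6.0176 mol.
From the equation the CH4:CO2 mole ratio is 1:1, so n(CO2) = 6.0176 × 1/1 = 6.0176 mol.
Mass of CO2 = 6.0176 mol × 44.01 g/mol = 264.84 g.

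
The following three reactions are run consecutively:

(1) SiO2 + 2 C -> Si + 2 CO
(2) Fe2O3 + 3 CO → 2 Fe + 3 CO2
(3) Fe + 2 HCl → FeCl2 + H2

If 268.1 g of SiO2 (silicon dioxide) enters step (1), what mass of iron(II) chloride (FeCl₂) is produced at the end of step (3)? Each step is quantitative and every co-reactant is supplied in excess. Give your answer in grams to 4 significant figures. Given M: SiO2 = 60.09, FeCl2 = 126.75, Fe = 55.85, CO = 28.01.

n(SiO2) = 268.1 / 60.09 = 4.4616 mol.
Reaction (1): SiO2→CO ratio 1:2 ⇒ n(CO) = 8.9233 mol.
Reaction (2): CO→Fe ratio 3:2 ⇒ n(Fe) = 5.9489 mol.
Reaction (3): Fe→FeCl2 ratio 1:1 ⇒ n(FeCl2) = 5.9489 mol.
Mass of FeCl2 = 5.9489 × 126.75 = 754.02 g.

754.0 g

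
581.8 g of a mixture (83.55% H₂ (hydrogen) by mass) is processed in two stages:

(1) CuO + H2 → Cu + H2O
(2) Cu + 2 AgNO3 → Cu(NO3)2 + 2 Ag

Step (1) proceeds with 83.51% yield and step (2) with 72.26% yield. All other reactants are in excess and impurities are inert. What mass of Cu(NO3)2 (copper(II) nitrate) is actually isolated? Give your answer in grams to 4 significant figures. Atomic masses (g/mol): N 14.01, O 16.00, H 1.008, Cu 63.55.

Pure H2 = 581.8 × 0.8355 = 486.09 g.
M(H2) = 2(1.008) = 2.016 g/mol.
M(Cu(NO3)2) = 63.55 + 2(14.01) + 6(16.00) = 187.57 g/mol.
n(H2) = 486.09 / 2.016 = 241.12 mol.
Step 1 (H2:Cu = 1:1): theoretical n(Cu) = 241.12 mol; at 83.51% yield, n(Cu) = 201.36 mol.
Step 2 (Cu:Cu(NO3)2 = 1:1): theoretical n(Cu(NO3)2) = 201.36 mol, so theoretical mass = 201.36 × 187.57 = 37769 g.
At 72.26% yield, actual mass of Cu(NO3)2 = 37769 × 0.7226 = 27292 g.

27290 g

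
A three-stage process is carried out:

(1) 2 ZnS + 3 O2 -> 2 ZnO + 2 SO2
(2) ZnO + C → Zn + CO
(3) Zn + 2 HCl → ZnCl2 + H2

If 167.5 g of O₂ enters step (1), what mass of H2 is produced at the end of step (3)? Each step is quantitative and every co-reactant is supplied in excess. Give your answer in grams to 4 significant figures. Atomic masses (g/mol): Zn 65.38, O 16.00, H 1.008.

7.035 g

M(O2) = 2(16.00) = 32.00 g/mol.
M(H2) = 2(1.008) = 2.016 g/mol.
n(O2) = 167.5 / 32.00 = 5.2344 mol.
Reaction (1): O2→ZnO ratio 3:2 ⇒ n(ZnO) = 3.4896 mol.
Reaction (2): ZnO→Zn ratio 1:1 ⇒ n(Zn) = 3.4896 mol.
Reaction (3): Zn→H2 ratio 1:1 ⇒ n(H2) = 3.4896 mol.
Mass of H2 = 3.4896 × 2.016 = 7.0350 g.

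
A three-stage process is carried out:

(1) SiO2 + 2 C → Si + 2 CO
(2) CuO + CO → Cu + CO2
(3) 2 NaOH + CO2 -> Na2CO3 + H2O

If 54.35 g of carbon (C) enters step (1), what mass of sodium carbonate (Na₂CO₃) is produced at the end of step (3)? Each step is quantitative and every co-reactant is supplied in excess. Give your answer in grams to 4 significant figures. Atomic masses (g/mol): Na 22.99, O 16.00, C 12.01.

479.6 g

M(C) = 12.01 g/mol.
M(Na2CO3) = 2(22.99) + 12.01 + 3(16.00) = 105.99 g/mol.
n(C) = 54.35 / 12.01 = 4.5254 mol.
Reaction (1): C→CO ratio 2:2 ⇒ n(CO) = 4.5254 mol.
Reaction (2): CO→CO2 ratio 1:1 ⇒ n(CO2) = 4.5254 mol.
Reaction (3): CO2→Na2CO3 ratio 1:1 ⇒ n(Na2CO3) = 4.5254 mol.
Mass of Na2CO3 = 4.5254 × 105.99 = 479.65 g.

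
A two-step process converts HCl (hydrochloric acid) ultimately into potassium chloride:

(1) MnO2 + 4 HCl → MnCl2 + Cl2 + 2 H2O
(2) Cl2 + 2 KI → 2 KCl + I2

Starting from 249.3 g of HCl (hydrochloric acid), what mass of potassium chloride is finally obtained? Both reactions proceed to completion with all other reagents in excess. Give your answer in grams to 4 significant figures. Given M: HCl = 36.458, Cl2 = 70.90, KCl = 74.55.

n(HCl) = 249.30 / 36.458 = 6.8380 mol.
Step 1 gives a 4:1 ratio of HCl to Cl2, so n(Cl2) = 1.7095 mol.
In step 2 the Cl2:KCl ratio is 1:2, so n(KCl) = 3.4190 mol.
Mass of KCl = 3.4190 × 74.55 = 254.89 g.

254.9 g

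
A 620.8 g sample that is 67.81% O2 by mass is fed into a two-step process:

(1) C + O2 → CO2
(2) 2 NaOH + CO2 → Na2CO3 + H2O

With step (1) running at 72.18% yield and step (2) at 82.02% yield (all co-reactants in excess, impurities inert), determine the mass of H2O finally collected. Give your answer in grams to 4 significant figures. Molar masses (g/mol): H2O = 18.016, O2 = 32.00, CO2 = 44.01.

Pure O2 = 620.8 × 0.6781 = 420.96 g.
n(O2) = 420.96 / 32.00 = 13.155 mol.
Step 1 (O2:CO2 = 1:1): theoretical n(CO2) = 13.155 mol; at 72.18% yield, n(CO2) = 9.4954 mol.
Step 2 (CO2:H2O = 1:1): theoretical n(H2O) = 9.4954 mol, so theoretical mass = 9.4954 × 18.016 = 171.07 g.
At 82.02% yield, actual mass of H2O = 171.07 × 0.8202 = 140.31 g.

140.3 g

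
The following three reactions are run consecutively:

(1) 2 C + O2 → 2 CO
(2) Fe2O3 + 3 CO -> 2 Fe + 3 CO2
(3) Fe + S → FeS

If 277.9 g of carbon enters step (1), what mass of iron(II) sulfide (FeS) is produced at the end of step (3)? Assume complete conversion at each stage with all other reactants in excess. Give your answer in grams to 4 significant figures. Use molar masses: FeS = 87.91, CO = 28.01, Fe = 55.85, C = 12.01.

n(C) = 277.9 / 12.01 = 23.139 mol.
Reaction (1): C→CO ratio 2:2 ⇒ n(CO) = 23.139 mol.
Reaction (2): CO→Fe ratio 3:2 ⇒ n(Fe) = 15.426 mol.
Reaction (3): Fe→FeS ratio 1:1 ⇒ n(FeS) = 15.426 mol.
Mass of FeS = 15.426 × 87.91 = 1356.1 g.

1356 g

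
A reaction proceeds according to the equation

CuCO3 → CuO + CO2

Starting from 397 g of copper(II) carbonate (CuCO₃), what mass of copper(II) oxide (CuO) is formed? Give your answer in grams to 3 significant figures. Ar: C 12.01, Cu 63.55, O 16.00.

256 g

M(CuCO3) = 63.55 + 12.01 + 3(16.00) = 123.56 g/mol.
M(CuO) = 63.55 + 16.00 = 79.55 g/mol.
n(CuCO3) = 397.0 g / 123.56 g/mol = 3.213 mol.
From the equation the CuCO3:CuO mole ratio is 1:1, so n(CuO) = 3.213 × 1/1 = 3.213 mol.
Mass of CuO = 3.213 mol × 79.55 g/mol = 255.6 g.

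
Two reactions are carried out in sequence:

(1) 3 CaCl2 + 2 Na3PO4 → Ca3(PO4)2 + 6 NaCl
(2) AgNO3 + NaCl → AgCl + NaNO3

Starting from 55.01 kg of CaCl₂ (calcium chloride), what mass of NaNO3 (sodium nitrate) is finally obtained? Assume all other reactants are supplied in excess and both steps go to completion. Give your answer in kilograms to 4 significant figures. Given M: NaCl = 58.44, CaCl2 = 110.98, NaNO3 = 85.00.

84.26 kg

55.01 kg = 55010 g.
n(CaCl2) = 55010 / 110.98 = 495.67 mol.
Step 1 gives a 3:6 ratio of CaCl2 to NaCl, so n(NaCl) = 991.35 mol.
In step 2 the NaCl:NaNO3 ratio is 1:1, so n(NaNO3) = 991.35 mol.
Mass of NaNO3 = 991.35 × 85.00 = 84265 g = 84.26 kg.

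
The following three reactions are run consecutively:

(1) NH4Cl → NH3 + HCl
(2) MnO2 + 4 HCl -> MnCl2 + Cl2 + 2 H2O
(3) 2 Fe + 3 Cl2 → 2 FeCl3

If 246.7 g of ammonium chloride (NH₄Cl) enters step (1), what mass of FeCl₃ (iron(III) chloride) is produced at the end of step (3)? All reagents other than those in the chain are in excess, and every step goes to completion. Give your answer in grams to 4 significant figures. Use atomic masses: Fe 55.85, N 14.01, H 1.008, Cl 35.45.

M(NH4Cl) = 14.01 + 4(1.008) + 35.45 = 53.492 g/mol.
M(FeCl3) = 55.85 + 3(35.45) = 162.20 g/mol.
n(NH4Cl) = 246.7 / 53.492 = 4.6119 mol.
Reaction (1): NH4Cl→HCl ratio 1:1 ⇒ n(HCl) = 4.6119 mol.
Reaction (2): HCl→Cl2 ratio 4:1 ⇒ n(Cl2) = 1.1530 mol.
Reaction (3): Cl2→FeCl3 ratio 3:2 ⇒ n(FeCl3) = 0.76865 mol.
Mass of FeCl3 = 0.76865 × 162.20 = 124.68 g.

124.7 g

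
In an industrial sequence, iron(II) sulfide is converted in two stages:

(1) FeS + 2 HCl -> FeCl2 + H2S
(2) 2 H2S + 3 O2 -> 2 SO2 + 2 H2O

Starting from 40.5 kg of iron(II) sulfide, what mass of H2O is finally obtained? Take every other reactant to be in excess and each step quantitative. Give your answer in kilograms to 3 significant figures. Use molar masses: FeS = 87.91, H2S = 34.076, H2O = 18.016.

8.30 kg

40.5 kg = 40500 g.
n(FeS) = 40500 / 87.91 = 460.7 mol.
Step 1 gives a 1:1 ratio of FeS to H2S, so n(H2S) = 460.7 mol.
In step 2 the H2S:H2O ratio is 2:2, so n(H2O) = 460.7 mol.
Mass of H2O = 460.7 × 18.016 = 8300 g = 8.30 kg.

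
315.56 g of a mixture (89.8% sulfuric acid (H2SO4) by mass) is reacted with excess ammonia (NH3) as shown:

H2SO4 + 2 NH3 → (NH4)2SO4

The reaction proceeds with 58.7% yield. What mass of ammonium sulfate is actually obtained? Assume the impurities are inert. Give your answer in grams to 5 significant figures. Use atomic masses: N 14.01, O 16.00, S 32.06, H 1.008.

Pure H2SO4 available = 315.56 g × 0.898 = 283.373 g.
M(H2SO4) = 2(1.008) + 32.06 + 4(16.00) = 98.076 g/mol.
M((NH4)2SO4) = 2(14.01) + 8(1.008) + 32.06 + 4(16.00) = 132.144 g/mol.
n(H2SO4) = 283.373 g / 98.076 g/mol = 2.88932 mol.
From the equation the H2SO4:(NH4)2SO4 mole ratio is 1:1, so n((NH4)2SO4) = 2.88932 × 1/1 = 2.88932 mol.
Mass of (NH4)2SO4 = 2.88932 mol × 132.144 g/mol = 381.806 g.
Actual mass collected = 381.806 g × 0.587 = 224.120 g.

224.12 g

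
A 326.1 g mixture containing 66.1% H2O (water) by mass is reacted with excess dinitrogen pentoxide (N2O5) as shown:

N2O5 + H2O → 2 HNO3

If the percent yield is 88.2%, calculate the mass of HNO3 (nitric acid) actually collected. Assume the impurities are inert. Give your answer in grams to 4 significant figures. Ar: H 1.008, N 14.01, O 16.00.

Pure H2O available = 326.1 g × 0.661 = 215.55 g.
M(H2O) = 2(1.008) + 16.00 = 18.016 g/mol.
M(HNO3) = 1.008 + 14.01 + 3(16.00) = 63.018 g/mol.
n(H2O) = 215.55 g / 18.016 g/mol = 11.964 mol.
From the equation the H2O:HNO3 mole ratio is 1:2, so n(HNO3) = 11.964 × 2/1 = 23.929 mol.
Mass of HNO3 = 23.929 mol × 63.018 g/mol = 1508.0 g.
Actual mass collected = 1508.0 g × 0.882 = 1330.0 g.

1330 g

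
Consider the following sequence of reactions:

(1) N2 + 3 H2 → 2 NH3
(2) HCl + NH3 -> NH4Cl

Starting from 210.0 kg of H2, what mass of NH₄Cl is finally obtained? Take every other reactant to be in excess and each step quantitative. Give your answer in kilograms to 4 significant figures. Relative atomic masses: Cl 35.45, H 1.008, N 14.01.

3715 kg

M(H2) = 2(1.008) = 2.016 g/mol.
M(NH4Cl) = 14.01 + 4(1.008) + 35.45 = 53.492 g/mol.
210.0 kg = 210000 g.
n(H2) = 210000 / 2.016 = 104170 mol.
Step 1 gives a 3:2 ratio of H2 to NH3, so n(NH3) = 69444 mol.
In step 2 the NH3:NH4Cl ratio is 1:1, so n(NH4Cl) = 69444 mol.
Mass of NH4Cl = 69444 × 53.492 = 3.7147 × 10^6 g = 3715 kg.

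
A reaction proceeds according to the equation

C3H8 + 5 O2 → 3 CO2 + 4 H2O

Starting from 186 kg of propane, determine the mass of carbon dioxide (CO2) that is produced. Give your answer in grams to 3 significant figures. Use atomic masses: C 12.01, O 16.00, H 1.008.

M(C3H8) = 3(12.01) + 8(1.008) = 44.094 g/mol.
M(CO2) = 12.01 + 2(16.00) = 44.01 g/mol.
Convert: 186 kg = 186000 g.
n(C3H8) = 186000 g / 44.094 g/mol = 4218 mol.
From the equation the C3H8:CO2 mole ratio is 1:3, so n(CO2) = 4218 × 3/1 = 12650 mol.
Mass of CO2 = 12650 mol × 44.01 g/mol = 556900 g.

557000 g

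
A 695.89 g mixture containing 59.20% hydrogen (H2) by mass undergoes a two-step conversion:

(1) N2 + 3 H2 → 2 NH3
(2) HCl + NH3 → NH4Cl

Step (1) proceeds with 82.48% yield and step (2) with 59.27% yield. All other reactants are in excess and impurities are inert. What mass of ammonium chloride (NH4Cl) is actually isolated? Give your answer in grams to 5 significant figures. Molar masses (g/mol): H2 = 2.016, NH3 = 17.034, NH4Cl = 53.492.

Pure H2 = 695.89 × 0.5920 = 411.967 g.
n(H2) = 411.967 / 2.016 = 204.349 mol.
Step 1 (H2:NH3 = 3:2): theoretical n(NH3) = 136.232 mol; at 82.48% yield, n(NH3) = 112.365 mol.
Step 2 (NH3:NH4Cl = 1:1): theoretical n(NH4Cl) = 112.365 mol, so theoretical mass = 112.365 × 53.492 = 6010.60 g.
At 59.27% yield, actual mass of NH4Cl = 6010.60 × 0.5927 = 3562.48 g.

3562.5 g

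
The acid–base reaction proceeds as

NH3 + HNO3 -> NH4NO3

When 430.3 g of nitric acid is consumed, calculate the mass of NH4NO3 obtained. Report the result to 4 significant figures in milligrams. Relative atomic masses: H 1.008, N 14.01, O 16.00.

M(HNO3) = 1.008 + 14.01 + 3(16.00) = 63.018 g/mol.
M(NH4NO3) = 2(14.01) + 4(1.008) + 3(16.00) = 80.052 g/mol.
n(HNO3) = 430.30 g / 63.018 g/mol = 6.8282 mol.
From the equation the HNO3:NH4NO3 mole ratio is 1:1, so n(NH4NO3) = 6.8282 × 1/1 = 6.8282 mol.
Mass of NH4NO3 = 6.8282 mol × 80.052 g/mol = 546.61 g.
Converting to mg: 546.61 g = 546600 mg.

546600 mg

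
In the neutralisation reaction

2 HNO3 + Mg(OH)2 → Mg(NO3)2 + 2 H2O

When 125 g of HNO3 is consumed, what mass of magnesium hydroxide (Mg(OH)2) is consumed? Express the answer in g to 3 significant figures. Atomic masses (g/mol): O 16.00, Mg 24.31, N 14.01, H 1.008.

M(HNO3) = 1.008 + 14.01 + 3(16.00) = 63.018 g/mol.
M(Mg(OH)2) = 24.31 + 2(16.00) + 2(1.008) = 58.326 g/mol.
n(HNO3) = 125.0 g / 63.018 g/mol = 1.984 mol.
From the equation the HNO3:Mg(OH)2 mole ratio is 2:1, so n(Mg(OH)2) = 1.984 × 1/2 = 0.9918 mol.
Mass of Mg(OH)2 = 0.9918 mol × 58.326 g/mol = 57.85 g.

57.8 g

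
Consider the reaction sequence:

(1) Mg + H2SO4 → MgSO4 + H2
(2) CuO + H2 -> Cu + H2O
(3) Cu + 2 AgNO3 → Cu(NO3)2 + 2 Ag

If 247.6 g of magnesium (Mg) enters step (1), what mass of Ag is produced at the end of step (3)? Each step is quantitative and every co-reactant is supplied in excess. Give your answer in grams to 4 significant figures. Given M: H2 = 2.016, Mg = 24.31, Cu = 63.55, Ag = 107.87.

2197 g

n(Mg) = 247.6 / 24.31 = 10.185 mol.
Reaction (1): Mg→H2 ratio 1:1 ⇒ n(H2) = 10.185 mol.
Reaction (2): H2→Cu ratio 1:1 ⇒ n(Cu) = 10.185 mol.
Reaction (3): Cu→Ag ratio 1:2 ⇒ n(Ag) = 20.370 mol.
Mass of Ag = 20.370 × 107.87 = 2197.3 g.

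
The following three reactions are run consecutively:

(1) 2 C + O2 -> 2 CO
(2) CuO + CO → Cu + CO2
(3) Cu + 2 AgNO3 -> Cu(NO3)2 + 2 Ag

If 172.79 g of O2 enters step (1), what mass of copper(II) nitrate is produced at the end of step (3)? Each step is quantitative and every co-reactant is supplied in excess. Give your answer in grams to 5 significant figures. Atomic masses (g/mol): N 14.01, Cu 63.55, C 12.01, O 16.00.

M(O2) = 2(16.00) = 32.00 g/mol.
M(Cu(NO3)2) = 63.55 + 2(14.01) + 6(16.00) = 187.57 g/mol.
n(O2) = 172.79 / 32.00 = 5.39969 mol.
Reaction (1): O2→CO ratio 1:2 ⇒ n(CO) = 10.7994 mol.
Reaction (2): CO→Cu ratio 1:1 ⇒ n(Cu) = 10.7994 mol.
Reaction (3): Cu→Cu(NO3)2 ratio 1:1 ⇒ n(Cu(NO3)2) = 10.7994 mol.
Mass of Cu(NO3)2 = 10.7994 × 187.57 = 2025.64 g.

2025.6 g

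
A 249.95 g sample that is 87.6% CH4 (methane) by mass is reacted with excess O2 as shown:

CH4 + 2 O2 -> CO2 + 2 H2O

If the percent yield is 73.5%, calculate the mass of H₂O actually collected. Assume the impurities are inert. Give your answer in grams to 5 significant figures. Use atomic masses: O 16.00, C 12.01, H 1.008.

361.47 g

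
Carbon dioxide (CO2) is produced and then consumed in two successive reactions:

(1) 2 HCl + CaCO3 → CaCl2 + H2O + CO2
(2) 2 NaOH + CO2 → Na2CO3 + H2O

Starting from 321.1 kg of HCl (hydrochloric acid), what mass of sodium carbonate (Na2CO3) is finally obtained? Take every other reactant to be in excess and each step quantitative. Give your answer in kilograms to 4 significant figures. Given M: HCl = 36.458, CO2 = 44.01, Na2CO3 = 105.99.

321.1 kg = 321100 g.
n(HCl) = 321100 / 36.458 = 8807.4 mol.
Step 1 gives a 2:1 ratio of HCl to CO2, so n(CO2) = 4403.7 mol.
In step 2 the CO2:Na2CO3 ratio is 1:1, so n(Na2CO3) = 4403.7 mol.
Mass of Na2CO3 = 4403.7 × 105.99 = 466750 g = 466.7 kg.

466.7 kg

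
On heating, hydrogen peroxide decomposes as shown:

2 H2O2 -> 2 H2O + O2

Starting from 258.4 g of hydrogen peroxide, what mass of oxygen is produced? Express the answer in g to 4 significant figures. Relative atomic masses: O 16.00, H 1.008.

121.5 g

M(H2O2) = 2(1.008) + 2(16.00) = 34.016 g/mol.
M(O2) = 2(16.00) = 32.00 g/mol.
n(H2O2) = 258.40 g / 34.016 g/mol = 7.5964 mol.
From the equation the H2O2:O2 mole ratio is 2:1, so n(O2) = 7.5964 × 1/2 = 3.7982 mol.
Mass of O2 = 3.7982 mol × 32.00 g/mol = 121.54 g.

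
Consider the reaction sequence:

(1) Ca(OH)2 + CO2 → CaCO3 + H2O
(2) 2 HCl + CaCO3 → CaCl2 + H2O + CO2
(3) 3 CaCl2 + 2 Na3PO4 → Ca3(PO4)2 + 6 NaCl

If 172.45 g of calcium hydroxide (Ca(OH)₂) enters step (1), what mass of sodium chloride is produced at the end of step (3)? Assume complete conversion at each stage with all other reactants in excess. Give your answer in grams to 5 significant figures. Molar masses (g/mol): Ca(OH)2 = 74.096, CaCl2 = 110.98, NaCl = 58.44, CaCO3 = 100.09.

n(Ca(OH)2) = 172.45 / 74.096 = 2.32739 mol.
Reaction (1): Ca(OH)2→CaCO3 ratio 1:1 ⇒ n(CaCO3) = 2.32739 mol.
Reaction (2): CaCO3→CaCl2 ratio 1:1 ⇒ n(CaCl2) = 2.32739 mol.
Reaction (3): CaCl2→NaCl ratio 3:6 ⇒ n(NaCl) = 4.65477 mol.
Mass of NaCl = 4.65477 × 58.44 = 272.025 g.

272.02 g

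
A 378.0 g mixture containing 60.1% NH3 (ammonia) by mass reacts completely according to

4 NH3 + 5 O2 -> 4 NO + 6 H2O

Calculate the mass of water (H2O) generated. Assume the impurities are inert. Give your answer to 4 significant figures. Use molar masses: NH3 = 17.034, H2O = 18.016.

Mass of pure NH3 = 378.0 g × 0.601 = 227.18 g.
n(NH3) = 227.18 g / 17.034 g/mol = 13.337 mol.
From the equation the NH3:H2O mole ratio is 4:6, so n(H2O) = 13.337 × 6/4 = 20.005 mol.
Mass of H2O = 20.005 mol × 18.016 g/mol = 360.41 g.

360.4 g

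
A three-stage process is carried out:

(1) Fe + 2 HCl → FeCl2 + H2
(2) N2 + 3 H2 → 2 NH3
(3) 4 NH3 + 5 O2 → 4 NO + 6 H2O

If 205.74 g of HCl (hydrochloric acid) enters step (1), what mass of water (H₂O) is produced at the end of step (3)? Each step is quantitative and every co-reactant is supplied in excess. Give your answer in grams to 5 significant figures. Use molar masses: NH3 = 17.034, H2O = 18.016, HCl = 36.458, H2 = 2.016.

n(HCl) = 205.74 / 36.458 = 5.64321 mol.
Reaction (1): HCl→H2 ratio 2:1 ⇒ n(H2) = 2.82160 mol.
Reaction (2): H2→NH3 ratio 3:2 ⇒ n(NH3) = 1.88107 mol.
Reaction (3): NH3→H2O ratio 4:6 ⇒ n(H2O) = 2.82160 mol.
Mass of H2O = 2.82160 × 18.016 = 50.8340 g.

50.834 g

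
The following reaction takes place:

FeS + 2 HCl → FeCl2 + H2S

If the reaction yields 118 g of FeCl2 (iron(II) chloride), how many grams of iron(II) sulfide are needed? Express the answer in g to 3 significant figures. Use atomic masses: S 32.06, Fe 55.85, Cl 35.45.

M(FeCl2) = 55.85 + 2(35.45) = 126.75 g/mol.
M(FeS) = 55.85 + 32.06 = 87.91 g/mol.
n(FeCl2) = 118.0 g / 126.75 g/mol = 0.9310 mol.
From the equation the FeCl2:FeS mole ratio is 1:1, so n(FeS) = 0.9310 × 1/1 = 0.9310 mol.
Mass of FeS = 0.9310 mol × 87.91 g/mol = 81.84 g.

81.8 g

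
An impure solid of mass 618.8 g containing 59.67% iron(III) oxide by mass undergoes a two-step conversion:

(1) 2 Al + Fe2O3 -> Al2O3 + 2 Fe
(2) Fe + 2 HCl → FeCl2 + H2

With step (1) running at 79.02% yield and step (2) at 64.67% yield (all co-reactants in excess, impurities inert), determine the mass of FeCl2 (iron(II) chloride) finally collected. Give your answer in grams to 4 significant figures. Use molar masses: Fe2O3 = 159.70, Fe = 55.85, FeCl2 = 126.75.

299.5 g

Pure Fe2O3 = 618.8 × 0.5967 = 369.24 g.
n(Fe2O3) = 369.24 / 159.70 = 2.3121 mol.
Step 1 (Fe2O3:Fe = 1:2): theoretical n(Fe) = 4.6241 mol; at 79.02% yield, n(Fe) = 3.6540 mol.
Step 2 (Fe:FeCl2 = 1:1): theoretical n(FeCl2) = 3.6540 mol, so theoretical mass = 3.6540 × 126.75 = 463.14 g.
At 64.67% yield, actual mass of FeCl2 = 463.14 × 0.6467 = 299.52 g.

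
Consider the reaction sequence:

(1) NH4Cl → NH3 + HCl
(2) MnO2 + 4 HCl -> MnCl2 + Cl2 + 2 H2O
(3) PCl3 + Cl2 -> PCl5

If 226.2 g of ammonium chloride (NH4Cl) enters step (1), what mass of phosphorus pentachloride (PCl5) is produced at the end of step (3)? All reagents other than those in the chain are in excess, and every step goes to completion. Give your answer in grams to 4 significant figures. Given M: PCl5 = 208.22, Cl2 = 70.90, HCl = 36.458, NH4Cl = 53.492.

n(NH4Cl) = 226.2 / 53.492 = 4.2287 mol.
Reaction (1): NH4Cl→HCl ratio 1:1 ⇒ n(HCl) = 4.2287 mol.
Reaction (2): HCl→Cl2 ratio 4:1 ⇒ n(Cl2) = 1.0572 mol.
Reaction (3): Cl2→PCl5 ratio 1:1 ⇒ n(PCl5) = 1.0572 mol.
Mass of PCl5 = 1.0572 × 208.22 = 220.12 g.

220.1 g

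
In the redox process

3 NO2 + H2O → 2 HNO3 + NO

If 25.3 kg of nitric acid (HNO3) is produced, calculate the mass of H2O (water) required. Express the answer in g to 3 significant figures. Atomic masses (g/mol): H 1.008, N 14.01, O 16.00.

3620 g

M(HNO3) = 1.008 + 14.01 + 3(16.00) = 63.018 g/mol.
M(H2O) = 2(1.008) + 16.00 = 18.016 g/mol.
Convert: 25.3 kg = 25300 g.
n(HNO3) = 25300 g / 63.018 g/mol = 401.5 mol.
From the equation the HNO3:H2O mole ratio is 2:1, so n(H2O) = 401.5 × 1/2 = 200.7 mol.
Mass of H2O = 200.7 mol × 18.016 g/mol = 3616 g.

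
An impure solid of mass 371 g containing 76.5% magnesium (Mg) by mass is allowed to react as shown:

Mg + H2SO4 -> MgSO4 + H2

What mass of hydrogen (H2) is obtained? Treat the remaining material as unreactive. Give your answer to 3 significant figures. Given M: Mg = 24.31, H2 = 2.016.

Mass of pure Mg = 371 g × 0.765 = 283.8 g.
n(Mg) = 283.8 g / 24.31 g/mol = 11.67 mol.
From the equation the Mg:H2 mole ratio is 1:1, so n(H2) = 11.67 × 1/1 = 11.67 mol.
Mass of H2 = 11.67 mol × 2.016 g/mol = 23.54 g.

23.5 g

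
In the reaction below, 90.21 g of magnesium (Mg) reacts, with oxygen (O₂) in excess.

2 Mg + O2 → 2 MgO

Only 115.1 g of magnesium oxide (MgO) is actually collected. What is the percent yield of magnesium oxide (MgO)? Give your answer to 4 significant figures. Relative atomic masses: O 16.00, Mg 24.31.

76.95 %

M(Mg) = 24.31 g/mol.
M(MgO) = 24.31 + 16.00 = 40.31 g/mol.
n(Mg) = 90.210 g / 24.31 g/mol = 3.7108 mol.
From the equation the Mg:MgO mole ratio is 2:2, so n(MgO) = 3.7108 × 2/2 = 3.7108 mol.
Mass of MgO = 3.7108 mol × 40.31 g/mol = 149.58 g.
This is the theoretical yield. Percent yield = 115.1 g / 149.58 g × 100% = 76.947%.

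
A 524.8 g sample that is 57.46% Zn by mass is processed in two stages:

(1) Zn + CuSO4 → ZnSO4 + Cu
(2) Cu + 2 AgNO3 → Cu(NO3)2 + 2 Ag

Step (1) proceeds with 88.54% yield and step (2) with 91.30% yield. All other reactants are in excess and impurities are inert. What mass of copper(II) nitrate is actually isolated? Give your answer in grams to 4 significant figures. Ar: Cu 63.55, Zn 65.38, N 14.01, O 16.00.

699.3 g

Pure Zn = 524.8 × 0.5746 = 301.55 g.
M(Zn) = 65.38 g/mol.
M(Cu(NO3)2) = 63.55 + 2(14.01) + 6(16.00) = 187.57 g/mol.
n(Zn) = 301.55 / 65.38 = 4.6123 mol.
Step 1 (Zn:Cu = 1:1): theoretical n(Cu) = 4.6123 mol; at 88.54% yield, n(Cu) = 4.0837 mol.
Step 2 (Cu:Cu(NO3)2 = 1:1): theoretical n(Cu(NO3)2) = 4.0837 mol, so theoretical mass = 4.0837 × 187.57 = 765.98 g.
At 91.30% yield, actual mass of Cu(NO3)2 = 765.98 × 0.9130 = 699.34 g.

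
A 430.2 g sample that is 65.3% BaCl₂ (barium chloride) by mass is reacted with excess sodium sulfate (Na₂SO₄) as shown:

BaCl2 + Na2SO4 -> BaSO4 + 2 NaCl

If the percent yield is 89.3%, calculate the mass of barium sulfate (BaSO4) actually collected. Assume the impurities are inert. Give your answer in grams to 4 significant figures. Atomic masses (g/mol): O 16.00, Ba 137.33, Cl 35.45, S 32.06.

281.2 g

Pure BaCl2 available = 430.2 g × 0.653 = 280.92 g.
M(BaCl2) = 137.33 + 2(35.45) = 208.23 g/mol.
M(BaSO4) = 137.33 + 32.06 + 4(16.00) = 233.39 g/mol.
n(BaCl2) = 280.92 g / 208.23 g/mol = 1.3491 mol.
From the equation the BaCl2:BaSO4 mole ratio is 1:1, so n(BaSO4) = 1.3491 × 1/1 = 1.3491 mol.
Mass of BaSO4 = 1.3491 mol × 233.39 g/mol = 314.86 g.
Actual mass collected = 314.86 g × 0.893 = 281.17 g.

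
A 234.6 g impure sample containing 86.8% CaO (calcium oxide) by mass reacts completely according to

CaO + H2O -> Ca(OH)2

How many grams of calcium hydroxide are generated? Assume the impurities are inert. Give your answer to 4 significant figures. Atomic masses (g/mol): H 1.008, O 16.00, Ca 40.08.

Mass of pure CaO = 234.6 g × 0.868 = 203.63 g.
M(CaO) = 40.08 + 16.00 = 56.08 g/mol.
M(Ca(OH)2) = 40.08 + 2(16.00) + 2(1.008) = 74.096 g/mol.
n(CaO) = 203.63 g / 56.08 g/mol = 3.6311 mol.
From the equation the CaO:Ca(OH)2 mole ratio is 1:1, so n(Ca(OH)2) = 3.6311 × 1/1 = 3.6311 mol.
Mass of Ca(OH)2 = 3.6311 mol × 74.096 g/mol = 269.05 g.

269.1 g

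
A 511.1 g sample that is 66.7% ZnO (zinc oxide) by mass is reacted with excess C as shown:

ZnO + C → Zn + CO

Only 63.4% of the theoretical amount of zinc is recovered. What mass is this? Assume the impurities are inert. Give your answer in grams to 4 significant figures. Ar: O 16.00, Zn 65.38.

Pure ZnO available = 511.1 g × 0.667 = 340.90 g.
M(ZnO) = 65.38 + 16.00 = 81.38 g/mol.
M(Zn) = 65.38 g/mol.
n(ZnO) = 340.90 g / 81.38 g/mol = 4.1890 mol.
From the equation the ZnO:Zn mole ratio is 1:1, so n(Zn) = 4.1890 × 1/1 = 4.1890 mol.
Mass of Zn = 4.1890 mol × 65.38 g/mol = 273.88 g.
Actual mass collected = 273.88 g × 0.634 = 173.64 g.

173.6 g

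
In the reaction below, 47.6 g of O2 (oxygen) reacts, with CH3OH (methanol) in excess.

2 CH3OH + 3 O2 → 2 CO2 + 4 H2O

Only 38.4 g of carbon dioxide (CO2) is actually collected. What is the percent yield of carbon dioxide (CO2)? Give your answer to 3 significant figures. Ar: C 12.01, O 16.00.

M(O2) = 2(16.00) = 32.00 g/mol.
M(CO2) = 12.01 + 2(16.00) = 44.01 g/mol.
n(O2) = 47.60 g / 32.00 g/mol = 1.488 mol.
From the equation the O2:CO2 mole ratio is 3:2, so n(CO2) = 1.488 × 2/3 = 0.9917 mol.
Mass of CO2 = 0.9917 mol × 44.01 g/mol = 43.64 g.
This is the theoretical yield. Percent yield = 38.4 g / 43.64 g × 100% = 87.99%.

88.0 %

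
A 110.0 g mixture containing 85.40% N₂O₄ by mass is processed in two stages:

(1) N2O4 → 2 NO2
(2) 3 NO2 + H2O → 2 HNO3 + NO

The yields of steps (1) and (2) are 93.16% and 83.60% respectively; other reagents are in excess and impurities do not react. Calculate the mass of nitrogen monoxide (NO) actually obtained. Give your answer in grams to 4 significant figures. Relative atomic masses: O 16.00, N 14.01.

15.91 g

Pure N2O4 = 110.0 × 0.8540 = 93.940 g.
M(N2O4) = 2(14.01) + 4(16.00) = 92.02 g/mol.
M(NO) = 14.01 + 16.00 = 30.01 g/mol.
n(N2O4) = 93.940 / 92.02 = 1.0209 mol.
Step 1 (N2O4:NO2 = 1:2): theoretical n(NO2) = 2.0417 mol; at 93.16% yield, n(NO2) = 1.9021 mol.
Step 2 (NO2:NO = 3:1): theoretical n(NO) = 0.63403 mol, so theoretical mass = 0.63403 × 30.01 = 19.027 g.
At 83.60% yield, actual mass of NO = 19.027 × 0.8360 = 15.907 g.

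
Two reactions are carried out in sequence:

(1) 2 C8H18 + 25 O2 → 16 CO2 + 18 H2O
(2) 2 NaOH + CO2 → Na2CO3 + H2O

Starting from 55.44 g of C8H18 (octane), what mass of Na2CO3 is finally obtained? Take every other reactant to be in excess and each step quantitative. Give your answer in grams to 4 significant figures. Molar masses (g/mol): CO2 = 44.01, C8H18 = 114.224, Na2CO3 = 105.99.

n(C8H18) = 55.440 / 114.224 = 0.48536 mol.
Step 1 gives a 2:16 ratio of C8H18 to CO2, so n(CO2) = 3.8829 mol.
In step 2 the CO2:Na2CO3 ratio is 1:1, so n(Na2CO3) = 3.8829 mol.
Mass of Na2CO3 = 3.8829 × 105.99 = 411.55 g.

411.5 g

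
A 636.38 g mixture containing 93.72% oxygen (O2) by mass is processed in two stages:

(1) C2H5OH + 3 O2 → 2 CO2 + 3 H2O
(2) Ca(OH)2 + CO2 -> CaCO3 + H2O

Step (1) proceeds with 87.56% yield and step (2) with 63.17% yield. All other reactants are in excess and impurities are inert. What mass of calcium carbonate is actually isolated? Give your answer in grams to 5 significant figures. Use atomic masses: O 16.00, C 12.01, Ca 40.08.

Pure O2 = 636.38 × 0.9372 = 596.415 g.
M(O2) = 2(16.00) = 32.00 g/mol.
M(CaCO3) = 40.08 + 12.01 + 3(16.00) = 100.09 g/mol.
n(O2) = 596.415 / 32.00 = 18.6380 mol.
Step 1 (O2:CO2 = 3:2): theoretical n(CO2) = 12.4253 mol; at 87.56% yield, n(CO2) = 10.8796 mol.
Step 2 (CO2:CaCO3 = 1:1): theoretical n(CaCO3) = 10.8796 mol, so theoretical mass = 10.8796 × 100.09 = 1088.94 g.
At 63.17% yield, actual mass of CaCO3 = 1088.94 × 0.6317 = 687.883 g.

687.88 g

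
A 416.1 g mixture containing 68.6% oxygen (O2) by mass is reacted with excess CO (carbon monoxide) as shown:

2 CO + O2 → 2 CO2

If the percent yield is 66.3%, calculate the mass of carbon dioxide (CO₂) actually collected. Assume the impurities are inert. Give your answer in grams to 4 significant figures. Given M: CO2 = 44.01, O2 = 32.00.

Pure O2 available = 416.1 g × 0.686 = 285.44 g.
n(O2) = 285.44 g / 32.00 g/mol = 8.9201 mol.
From the equation the O2:CO2 mole ratio is 1:2, so n(CO2) = 8.9201 × 2/1 = 17.840 mol.
Mass of CO2 = 17.840 mol × 44.01 g/mol = 785.15 g.
Actual mass collected = 785.15 g × 0.663 = 520.56 g.

520.6 g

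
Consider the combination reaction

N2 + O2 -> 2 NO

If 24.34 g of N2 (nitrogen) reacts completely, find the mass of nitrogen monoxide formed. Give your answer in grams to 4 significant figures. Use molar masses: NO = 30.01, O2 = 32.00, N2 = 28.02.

52.14 g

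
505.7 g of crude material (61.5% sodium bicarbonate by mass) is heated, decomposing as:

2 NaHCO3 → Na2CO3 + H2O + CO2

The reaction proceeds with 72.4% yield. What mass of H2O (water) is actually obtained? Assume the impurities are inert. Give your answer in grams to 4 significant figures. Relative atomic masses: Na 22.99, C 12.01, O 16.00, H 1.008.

Pure NaHCO3 available = 505.7 g × 0.615 = 311.01 g.
M(NaHCO3) = 22.99 + 1.008 + 12.01 + 3(16.00) = 84.008 g/mol.
M(H2O) = 2(1.008) + 16.00 = 18.016 g/mol.
n(NaHCO3) = 311.01 g / 84.008 g/mol = 3.7021 mol.
From the equation the NaHCO3:H2O mole ratio is 2:1, so n(H2O) = 3.7021 × 1/2 = 1.8510 mol.
Mass of H2O = 1.8510 mol × 18.016 g/mol = 33.348 g.
Actual mass collected = 33.348 g × 0.724 = 24.144 g.

24.14 g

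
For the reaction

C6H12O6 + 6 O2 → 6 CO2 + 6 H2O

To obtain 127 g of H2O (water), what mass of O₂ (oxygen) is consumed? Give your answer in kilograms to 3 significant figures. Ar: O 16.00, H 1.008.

M(H2O) = 2(1.008) + 16.00 = 18.016 g/mol.
M(O2) = 2(16.00) = 32.00 g/mol.
n(H2O) = 127.0 g / 18.016 g/mol = 7.049 mol.
From the equation the H2O:O2 mole ratio is 6:6, so n(O2) = 7.049 × 6/6 = 7.049 mol.
Mass of O2 = 7.049 mol × 32.00 g/mol = 225.6 g.
Converting to kg: 225.6 g = 0.226 kg.

0.226 kg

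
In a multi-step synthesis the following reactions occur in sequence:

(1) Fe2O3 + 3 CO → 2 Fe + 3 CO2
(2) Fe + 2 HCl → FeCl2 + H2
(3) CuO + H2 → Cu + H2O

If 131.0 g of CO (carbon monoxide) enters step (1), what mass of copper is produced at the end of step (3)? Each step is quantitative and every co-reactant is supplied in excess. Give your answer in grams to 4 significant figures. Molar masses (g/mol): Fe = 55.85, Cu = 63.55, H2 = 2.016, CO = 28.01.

198.1 g

n(CO) = 131.0 / 28.01 = 4.6769 mol.
Reaction (1): CO→Fe ratio 3:2 ⇒ n(Fe) = 3.1179 mol.
Reaction (2): Fe→H2 ratio 1:1 ⇒ n(H2) = 3.1179 mol.
Reaction (3): H2→Cu ratio 1:1 ⇒ n(Cu) = 3.1179 mol.
Mass of Cu = 3.1179 × 63.55 = 198.14 g.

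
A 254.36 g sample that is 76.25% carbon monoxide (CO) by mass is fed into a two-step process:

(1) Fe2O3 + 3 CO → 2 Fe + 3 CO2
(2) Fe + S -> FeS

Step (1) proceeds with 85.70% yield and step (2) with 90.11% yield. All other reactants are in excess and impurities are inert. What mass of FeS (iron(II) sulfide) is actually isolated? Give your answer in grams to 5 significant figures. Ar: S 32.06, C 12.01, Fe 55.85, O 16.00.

Pure CO = 254.36 × 0.7625 = 193.950 g.
M(CO) = 12.01 + 16.00 = 28.01 g/mol.
M(FeS) = 55.85 + 32.06 = 87.91 g/mol.
n(CO) = 193.950 / 28.01 = 6.92429 mol.
Step 1 (CO:Fe = 3:2): theoretical n(Fe) = 4.61620 mol; at 85.70% yield, n(Fe) = 3.95608 mol.
Step 2 (Fe:FeS = 1:1): theoretical n(FeS) = 3.95608 mol, so theoretical mass = 3.95608 × 87.91 = 347.779 g.
At 90.11% yield, actual mass of FeS = 347.779 × 0.9011 = 313.384 g.

313.38 g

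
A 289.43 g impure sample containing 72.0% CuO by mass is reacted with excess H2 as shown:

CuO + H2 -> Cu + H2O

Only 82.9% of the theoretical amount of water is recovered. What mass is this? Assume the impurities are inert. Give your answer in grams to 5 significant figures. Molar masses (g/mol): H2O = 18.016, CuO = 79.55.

Pure CuO available = 289.43 g × 0.720 = 208.390 g.
n(CuO) = 208.390 g / 79.55 g/mol = 2.61961 mol.
From the equation the CuO:H2O mole ratio is 1:1, so n(H2O) = 2.61961 × 1/1 = 2.61961 mol.
Mass of H2O = 2.61961 mol × 18.016 g/mol = 47.1948 g.
Actual mass collected = 47.1948 g × 0.829 = 39.1245 g.

39.124 g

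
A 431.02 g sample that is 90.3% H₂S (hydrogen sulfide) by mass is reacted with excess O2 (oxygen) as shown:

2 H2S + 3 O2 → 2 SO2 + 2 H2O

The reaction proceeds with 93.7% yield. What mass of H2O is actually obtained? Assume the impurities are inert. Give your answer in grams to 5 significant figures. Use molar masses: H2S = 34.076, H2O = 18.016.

Pure H2S available = 431.02 g × 0.903 = 389.211 g.
n(H2S) = 389.211 g / 34.076 g/mol = 11.4219 mol.
From the equation the H2S:H2O mole ratio is 2:2, so n(H2O) = 11.4219 × 2/2 = 11.4219 mol.
Mass of H2O = 11.4219 mol × 18.016 g/mol = 205.776 g.
Actual mass collected = 205.776 g × 0.937 = 192.812 g.

192.81 g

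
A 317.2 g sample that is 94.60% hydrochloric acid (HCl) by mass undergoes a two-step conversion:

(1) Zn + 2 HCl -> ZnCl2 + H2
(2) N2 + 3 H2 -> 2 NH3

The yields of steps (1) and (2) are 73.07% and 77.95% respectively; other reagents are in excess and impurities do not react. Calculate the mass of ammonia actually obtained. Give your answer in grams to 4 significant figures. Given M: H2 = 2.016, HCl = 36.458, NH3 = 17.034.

Pure HCl = 317.2 × 0.9460 = 300.07 g.
n(HCl) = 300.07 / 36.458 = 8.2306 mol.
Step 1 (HCl:H2 = 2:1): theoretical n(H2) = 4.1153 mol; at 73.07% yield, n(H2) = 3.0070 mol.
Step 2 (H2:NH3 = 3:2): theoretical n(NH3) = 2.0047 mol, so theoretical mass = 2.0047 × 17.034 = 34.148 g.
At 77.95% yield, actual mass of NH3 = 34.148 × 0.7795 = 26.618 g.

26.62 g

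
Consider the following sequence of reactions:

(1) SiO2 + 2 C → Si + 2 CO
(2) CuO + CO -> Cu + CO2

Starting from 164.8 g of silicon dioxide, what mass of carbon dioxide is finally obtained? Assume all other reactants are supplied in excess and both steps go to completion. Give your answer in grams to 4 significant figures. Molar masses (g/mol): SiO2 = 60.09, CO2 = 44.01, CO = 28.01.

n(SiO2) = 164.80 / 60.09 = 2.7426 mol.
Step 1 gives a 1:2 ratio of SiO2 to CO, so n(CO) = 5.4851 mol.
In step 2 the CO:CO2 ratio is 1:1, so n(CO2) = 5.4851 mol.
Mass of CO2 = 5.4851 × 44.01 = 241.40 g.

241.4 g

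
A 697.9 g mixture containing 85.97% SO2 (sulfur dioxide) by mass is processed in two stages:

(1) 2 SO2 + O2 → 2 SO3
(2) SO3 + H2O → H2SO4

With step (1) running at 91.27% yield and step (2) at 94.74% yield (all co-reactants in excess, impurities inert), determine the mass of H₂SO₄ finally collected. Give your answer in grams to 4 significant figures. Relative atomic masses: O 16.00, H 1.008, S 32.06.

794.3 g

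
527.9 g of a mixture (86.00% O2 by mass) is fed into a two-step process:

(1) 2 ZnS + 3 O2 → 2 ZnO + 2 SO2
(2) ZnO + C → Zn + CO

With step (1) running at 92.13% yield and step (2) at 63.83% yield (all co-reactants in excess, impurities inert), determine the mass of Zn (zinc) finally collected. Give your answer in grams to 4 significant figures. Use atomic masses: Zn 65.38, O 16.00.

363.6 g

Pure O2 = 527.9 × 0.8600 = 453.99 g.
M(O2) = 2(16.00) = 32.00 g/mol.
M(Zn) = 65.38 g/mol.
n(O2) = 453.99 / 32.00 = 14.187 mol.
Step 1 (O2:ZnO = 3:2): theoretical n(ZnO) = 9.4582 mol; at 92.13% yield, n(ZnO) = 8.7138 mol.
Step 2 (ZnO:Zn = 1:1): theoretical n(Zn) = 8.7138 mol, so theoretical mass = 8.7138 × 65.38 = 569.71 g.
At 63.83% yield, actual mass of Zn = 569.71 × 0.6383 = 363.65 g.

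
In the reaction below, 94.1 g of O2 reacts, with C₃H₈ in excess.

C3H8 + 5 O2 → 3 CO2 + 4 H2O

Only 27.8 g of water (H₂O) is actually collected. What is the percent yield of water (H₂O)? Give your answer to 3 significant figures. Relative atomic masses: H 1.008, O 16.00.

M(O2) = 2(16.00) = 32.00 g/mol.
M(H2O) = 2(1.008) + 16.00 = 18.016 g/mol.
n(O2) = 94.10 g / 32.00 g/mol = 2.941 mol.
From the equation the O2:H2O mole ratio is 5:4, so n(H2O) = 2.941 × 4/5 = 2.353 mol.
Mass of H2O = 2.353 mol × 18.016 g/mol = 42.38 g.
This is the theoretical yield. Percent yield = 27.8 g / 42.38 g × 100% = 65.59%.

65.6 %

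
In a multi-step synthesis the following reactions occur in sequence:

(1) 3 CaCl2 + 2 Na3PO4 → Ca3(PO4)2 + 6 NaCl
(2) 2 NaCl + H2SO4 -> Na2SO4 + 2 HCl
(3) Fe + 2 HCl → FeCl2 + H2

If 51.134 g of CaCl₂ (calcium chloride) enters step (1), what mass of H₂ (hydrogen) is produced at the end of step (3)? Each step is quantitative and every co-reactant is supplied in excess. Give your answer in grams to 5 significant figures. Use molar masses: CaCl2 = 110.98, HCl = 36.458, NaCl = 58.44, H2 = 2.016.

0.92887 g

n(CaCl2) = 51.134 / 110.98 = 0.460750 mol.
Reaction (1): CaCl2→NaCl ratio 3:6 ⇒ n(NaCl) = 0.921499 mol.
Reaction (2): NaCl→HCl ratio 2:2 ⇒ n(HCl) = 0.921499 mol.
Reaction (3): HCl→H2 ratio 2:1 ⇒ n(H2) = 0.460750 mol.
Mass of H2 = 0.460750 × 2.016 = 0.928871 g.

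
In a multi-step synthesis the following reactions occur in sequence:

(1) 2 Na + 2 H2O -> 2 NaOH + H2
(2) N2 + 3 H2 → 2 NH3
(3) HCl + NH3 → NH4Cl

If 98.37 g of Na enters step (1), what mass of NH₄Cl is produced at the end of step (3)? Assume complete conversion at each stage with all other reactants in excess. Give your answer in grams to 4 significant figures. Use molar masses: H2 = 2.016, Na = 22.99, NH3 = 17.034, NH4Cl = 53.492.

76.29 g

n(Na) = 98.37 / 22.99 = 4.2788 mol.
Reaction (1): Na→H2 ratio 2:1 ⇒ n(H2) = 2.1394 mol.
Reaction (2): H2→NH3 ratio 3:2 ⇒ n(NH3) = 1.4263 mol.
Reaction (3): NH3→NH4Cl ratio 1:1 ⇒ n(NH4Cl) = 1.4263 mol.
Mass of NH4Cl = 1.4263 × 53.492 = 76.294 g.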